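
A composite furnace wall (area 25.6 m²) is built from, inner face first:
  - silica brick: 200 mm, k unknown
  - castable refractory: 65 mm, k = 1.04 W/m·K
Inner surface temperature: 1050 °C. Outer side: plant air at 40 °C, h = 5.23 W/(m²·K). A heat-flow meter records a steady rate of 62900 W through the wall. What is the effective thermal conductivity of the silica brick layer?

Thermal resistances in series:
R_castable refractory = L/(kA) = 0.065/(1.04×25.6) = 0.002441 K/W
R_outer film = 1/(h_o·A) = 1/(5.23×25.6) = 0.007469 K/W
Sum of known resistances R_other = 0.00991 K/W
Total R = ΔT/Q = 1010/62900 = 0.01606 K/W
R_silica brick = R_total − R_other = 0.006147 K/W
k = L/(R·A) = 0.2/(0.006147×25.6)

k ≈ 1.27 W/(m·K)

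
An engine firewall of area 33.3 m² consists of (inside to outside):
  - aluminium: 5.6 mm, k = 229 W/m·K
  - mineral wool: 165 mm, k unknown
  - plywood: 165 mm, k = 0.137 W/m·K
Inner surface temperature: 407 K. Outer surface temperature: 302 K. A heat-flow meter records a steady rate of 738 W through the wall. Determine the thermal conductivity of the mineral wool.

Treating each layer as a thermal resistance in series:
R_aluminium = L/(kA) = 0.0056/(229×33.3) = 7.344×10^-7 K/W
R_plywood = L/(kA) = 0.165/(0.137×33.3) = 0.03617 K/W
Sum of known resistances R_other = 0.03617 K/W
Total R = ΔT/Q = 105/738 = 0.1423 K/W
R_mineral wool = R_total − R_other = 0.1061 K/W
k = L/(R·A) = 0.165/(0.1061×33.3)

k ≈ 0.0467 W/(m·K)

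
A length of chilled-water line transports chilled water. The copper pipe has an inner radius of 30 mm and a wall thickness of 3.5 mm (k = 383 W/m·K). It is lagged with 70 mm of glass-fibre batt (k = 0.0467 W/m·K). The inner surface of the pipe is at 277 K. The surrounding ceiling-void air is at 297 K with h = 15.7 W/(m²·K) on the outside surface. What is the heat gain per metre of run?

q′ ≈ 5.07 W/m

For a radial system each layer contributes R = ln(r_out/r_in)/(2πkL); films add R = 1/(hA).
R_copper pipe wall = ln(33.5/30)/(2π×383×1) = 4.585×10^-5 K/W
R_glass-fibre batt = ln(103.5/33.5)/(2π×0.0467×1) = 3.844 K/W
R_outer film = 1/(h_o·2πr_oL) = 1/(15.7×2π×0.1035×1) = 0.09794 K/W
R_total = 3.942 K/W
Q = ΔT/R_total = 20/3.942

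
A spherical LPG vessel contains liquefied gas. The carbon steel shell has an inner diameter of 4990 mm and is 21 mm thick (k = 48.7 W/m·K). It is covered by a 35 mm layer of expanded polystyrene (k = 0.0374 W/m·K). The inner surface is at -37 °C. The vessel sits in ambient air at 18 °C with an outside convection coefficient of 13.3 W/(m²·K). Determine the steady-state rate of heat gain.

Q ≈ 4390 W

For a spherical shell R = (1/r₁ − 1/r₂)/(4πk); film R = 1/(h·4πr²). In series:
R_carbon steel shell = (1/2.495 − 1/2.516)/(4π×48.7) = 5.466×10^-6 K/W
R_expanded polystyrene = (1/2.516 − 1/2.551)/(4π×0.0374) = 0.0116 K/W
R_outer film = 1/(h·4πr_o²) = 1/(13.3×4π×2.551²) = 9.194×10^-4 K/W
R_total = 0.01253 K/W
Q = ΔT/R_total = 55/0.01253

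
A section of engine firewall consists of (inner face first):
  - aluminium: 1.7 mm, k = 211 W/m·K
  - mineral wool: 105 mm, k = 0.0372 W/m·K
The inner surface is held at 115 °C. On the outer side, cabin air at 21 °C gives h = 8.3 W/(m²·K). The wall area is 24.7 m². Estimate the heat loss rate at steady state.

Thermal resistances in series:
R_aluminium = L/(kA) = 0.0017/(211×24.7) = 3.262×10^-7 K/W
R_mineral wool = L/(kA) = 0.105/(0.0372×24.7) = 0.1143 K/W
R_outer film = 1/(h_o·A) = 1/(8.3×24.7) = 0.004878 K/W
R_total = 0.1192 K/W
Q = ΔT / R_total = 94 / 0.1192

Q ≈ 789 W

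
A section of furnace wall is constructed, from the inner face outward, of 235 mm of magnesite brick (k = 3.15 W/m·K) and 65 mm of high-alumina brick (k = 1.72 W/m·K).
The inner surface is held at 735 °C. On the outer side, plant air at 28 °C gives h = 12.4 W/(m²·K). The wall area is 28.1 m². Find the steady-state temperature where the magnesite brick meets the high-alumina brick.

Model the wall as resistances in series:
R_magnesite brick = L/(kA) = 0.235/(3.15×28.1) = 0.002655 K/W
R_high-alumina brick = L/(kA) = 0.065/(1.72×28.1) = 0.001345 K/W
R_outer film = 1/(h_o·A) = 1/(12.4×28.1) = 0.00287 K/W
R_total = 0.00687 K/W;  Q = ΔT/R_total = 707/0.00687 = 102900 W
T_interface = T_inner − Q·ΣR(inner→interface) = 735 − 103000×0.002655

T ≈ 462 °C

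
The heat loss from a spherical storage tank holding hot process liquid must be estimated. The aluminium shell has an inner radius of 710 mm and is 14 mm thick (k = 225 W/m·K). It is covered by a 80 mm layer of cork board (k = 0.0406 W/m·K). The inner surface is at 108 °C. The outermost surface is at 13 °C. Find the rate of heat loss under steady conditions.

Q ≈ 353 W

Spherical conduction: R = (1/r_in − 1/r_out)/(4πk) per layer; series-sum.
R_aluminium shell = (1/0.71 − 1/0.724)/(4π×225) = 9.632×10^-6 K/W
R_cork board = (1/0.724 − 1/0.804)/(4π×0.0406) = 0.2694 K/W
R_total = 0.2694 K/W
Q = ΔT/R_total = 95/0.2694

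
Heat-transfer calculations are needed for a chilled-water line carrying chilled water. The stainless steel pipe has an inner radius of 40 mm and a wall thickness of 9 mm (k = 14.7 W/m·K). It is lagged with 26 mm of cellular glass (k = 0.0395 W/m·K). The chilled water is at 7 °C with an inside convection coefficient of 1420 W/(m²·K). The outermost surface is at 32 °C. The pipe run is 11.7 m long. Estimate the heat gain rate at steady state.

Radial resistances (cylindrical: R_cond = ln(r_o/r_i)/(2πkL), R_conv = 1/(h·2πrL)):
R_inner film = 1/(h_i·2πr₁L) = 1/(1420×2π×0.04×11.7) = 2.395×10^-4 K/W
R_stainless steel pipe wall = ln(49/40)/(2π×14.7×11.7) = 1.878×10^-4 K/W
R_cellular glass = ln(75/49)/(2π×0.0395×11.7) = 0.1466 K/W
R_total = 0.147 K/W
Q = ΔT/R_total = 25/0.147

Q ≈ 170 W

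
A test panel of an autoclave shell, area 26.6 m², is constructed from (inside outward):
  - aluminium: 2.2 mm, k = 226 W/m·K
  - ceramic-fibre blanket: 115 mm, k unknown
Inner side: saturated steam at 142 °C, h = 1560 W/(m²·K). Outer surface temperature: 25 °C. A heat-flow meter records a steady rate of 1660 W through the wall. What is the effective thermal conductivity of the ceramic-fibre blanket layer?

Series thermal resistances:
R_inner film = 1/(h_i·A) = 1/(1560×26.6) = 2.41×10^-5 K/W
R_aluminium = L/(kA) = 0.0022/(226×26.6) = 3.66×10^-7 K/W
Sum of known resistances R_other = 2.446×10^-5 K/W
Total R = ΔT/Q = 117/1660 = 0.07048 K/W
R_ceramic-fibre blanket = R_total − R_other = 0.07046 K/W
k = L/(R·A) = 0.115/(0.07046×26.6)

k ≈ 0.0614 W/(m·K)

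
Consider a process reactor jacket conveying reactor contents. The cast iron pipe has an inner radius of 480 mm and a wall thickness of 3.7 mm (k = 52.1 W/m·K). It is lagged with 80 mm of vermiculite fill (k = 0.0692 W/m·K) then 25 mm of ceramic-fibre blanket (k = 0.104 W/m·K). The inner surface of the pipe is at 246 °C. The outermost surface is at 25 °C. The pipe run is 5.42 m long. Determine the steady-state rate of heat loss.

Q ≈ 2860 W

Per-layer cylindrical resistances, series-summed:
R_cast iron pipe wall = ln(483.7/480)/(2π×52.1×5.42) = 4.328×10^-6 K/W
R_vermiculite fill = ln(563.7/483.7)/(2π×0.0692×5.42) = 0.06495 K/W
R_ceramic-fibre blanket = ln(588.7/563.7)/(2π×0.104×5.42) = 0.01225 K/W
R_total = 0.07721 K/W
Q = ΔT/R_total = 221/0.07721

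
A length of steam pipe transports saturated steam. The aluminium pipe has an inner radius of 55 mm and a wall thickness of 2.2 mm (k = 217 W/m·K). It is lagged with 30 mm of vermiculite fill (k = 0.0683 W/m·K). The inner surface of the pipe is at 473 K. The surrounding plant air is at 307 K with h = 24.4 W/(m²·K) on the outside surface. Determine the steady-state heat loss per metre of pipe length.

For a radial system each layer contributes R = ln(r_out/r_in)/(2πkL); films add R = 1/(hA).
R_aluminium pipe wall = ln(57.2/55)/(2π×217×1) = 2.877×10^-5 K/W
R_vermiculite fill = ln(87.2/57.2)/(2π×0.0683×1) = 0.9825 K/W
R_outer film = 1/(h_o·2πr_oL) = 1/(24.4×2π×0.0872×1) = 0.0748 K/W
R_total = 1.057 K/W
Q = ΔT/R_total = 166/1.057

q′ ≈ 157 W/m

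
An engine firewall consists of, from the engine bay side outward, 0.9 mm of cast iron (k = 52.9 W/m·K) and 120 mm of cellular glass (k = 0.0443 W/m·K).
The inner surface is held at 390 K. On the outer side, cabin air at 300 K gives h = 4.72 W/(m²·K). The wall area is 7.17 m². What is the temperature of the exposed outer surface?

Thermal resistances in series:
R_cast iron = L/(kA) = 0.0009/(52.9×7.17) = 2.373×10^-6 K/W
R_cellular glass = L/(kA) = 0.12/(0.0443×7.17) = 0.3778 K/W
R_outer film = 1/(h_o·A) = 1/(4.72×7.17) = 0.02955 K/W
R_total = 0.4073 K/W;  Q = ΔT/R_total = 90/0.4073 = 220.9 W
T_interface = T_inner − Q·ΣR(inner→interface) = 390 − 221×0.3778

T ≈ 307 K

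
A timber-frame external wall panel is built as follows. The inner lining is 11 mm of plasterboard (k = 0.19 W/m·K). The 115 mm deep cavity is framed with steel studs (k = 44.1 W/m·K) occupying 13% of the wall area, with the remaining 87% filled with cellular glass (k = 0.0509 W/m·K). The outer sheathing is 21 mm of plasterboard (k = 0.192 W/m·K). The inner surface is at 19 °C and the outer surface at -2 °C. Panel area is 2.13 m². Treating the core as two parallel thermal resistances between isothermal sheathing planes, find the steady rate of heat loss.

Q ≈ 239 W

Sheathing layers in series; stud and cavity paths in parallel between them.
R_inner = 0.011/(0.19×2.13) = 0.02718 K/W
R_stud  = 0.115/(44.1×0.13×2.13) = 0.009418 K/W
R_cav   = 0.115/(0.0509×0.87×2.13) = 1.219 K/W
1/R_core = 1/R_stud + 1/R_cav → R_core = 0.009345 K/W
R_outer = 0.021/(0.192×2.13) = 0.05135 K/W
R_total = 0.08788 K/W
Q = ΔT/R_total = 21/0.08788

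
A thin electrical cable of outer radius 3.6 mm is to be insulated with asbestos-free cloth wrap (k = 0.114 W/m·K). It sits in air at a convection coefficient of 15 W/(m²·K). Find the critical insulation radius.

For a cylinder r_cr = k/h = 0.114/15
r_cr = 7.6 mm; since the bare radius (3.6 mm) is below r_cr, adding a thin layer of insulation will *increase* heat loss.

r_cr ≈ 7.6 mm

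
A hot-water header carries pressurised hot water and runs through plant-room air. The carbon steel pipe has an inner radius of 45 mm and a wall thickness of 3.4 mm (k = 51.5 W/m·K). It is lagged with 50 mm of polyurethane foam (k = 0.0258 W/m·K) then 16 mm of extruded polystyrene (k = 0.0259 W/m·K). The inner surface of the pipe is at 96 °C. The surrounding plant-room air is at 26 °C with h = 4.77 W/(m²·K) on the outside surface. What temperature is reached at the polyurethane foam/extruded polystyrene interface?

Cylindrical conduction, so R = ln(r₂/r₁)/(2πkL) per layer, in series:
R_carbon steel pipe wall = ln(48.4/45)/(2π×51.5×1) = 2.251×10^-4 K/W
R_polyurethane foam = ln(98.4/48.4)/(2π×0.0258×1) = 4.377 K/W
R_extruded polystyrene = ln(114.4/98.4)/(2π×0.0259×1) = 0.9258 K/W
R_outer film = 1/(h_o·2πr_oL) = 1/(4.77×2π×0.1144×1) = 0.2917 K/W
R_total = 5.595 K/W
Q = ΔT/R_total = 70/5.595
Q = 12.5 W/m
T_interface = T_inner − Q·ΣR(inner→interface) = 96 − 12.5×4.377

T ≈ 41.2 °C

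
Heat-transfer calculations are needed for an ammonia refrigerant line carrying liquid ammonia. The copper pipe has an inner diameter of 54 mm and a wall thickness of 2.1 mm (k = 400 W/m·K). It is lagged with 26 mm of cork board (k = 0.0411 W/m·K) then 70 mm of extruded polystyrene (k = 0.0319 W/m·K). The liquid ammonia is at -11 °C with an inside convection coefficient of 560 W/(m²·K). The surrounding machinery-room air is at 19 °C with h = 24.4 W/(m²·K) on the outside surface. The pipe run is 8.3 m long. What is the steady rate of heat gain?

Q ≈ 37.6 W

Per-layer cylindrical resistances, series-summed:
R_inner film = 1/(h_i·2πr₁L) = 1/(560×2π×0.027×8.3) = 0.001268 K/W
R_copper pipe wall = ln(29.1/27)/(2π×400×8.3) = 3.591×10^-6 K/W
R_cork board = ln(55.1/29.1)/(2π×0.0411×8.3) = 0.2979 K/W
R_extruded polystyrene = ln(125.1/55.1)/(2π×0.0319×8.3) = 0.4929 K/W
R_outer film = 1/(h_o·2πr_oL) = 1/(24.4×2π×0.1251×8.3) = 0.006282 K/W
R_total = 0.7983 K/W
Q = ΔT/R_total = 30/0.7983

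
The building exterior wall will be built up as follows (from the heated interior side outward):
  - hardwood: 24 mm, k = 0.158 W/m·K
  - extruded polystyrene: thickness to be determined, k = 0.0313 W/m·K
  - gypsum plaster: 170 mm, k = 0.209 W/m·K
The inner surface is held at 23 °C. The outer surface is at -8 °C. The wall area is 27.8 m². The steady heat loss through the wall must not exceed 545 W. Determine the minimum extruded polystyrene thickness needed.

Thermal resistances in series:
R_hardwood = L/(kA) = 0.024/(0.158×27.8) = 0.005464 K/W
R_gypsum plaster = L/(kA) = 0.17/(0.209×27.8) = 0.02926 K/W
Sum of the known resistances R_other = 0.03472 K/W
Required total resistance R_tot = ΔT/Q_allow = 31/545 = 0.05688 K/W
R_extruded polystyrene = R_tot − R_other = 0.02216 K/W
L = R·k·A = 0.02216×0.0313×27.8

L ≈ 19.3 mm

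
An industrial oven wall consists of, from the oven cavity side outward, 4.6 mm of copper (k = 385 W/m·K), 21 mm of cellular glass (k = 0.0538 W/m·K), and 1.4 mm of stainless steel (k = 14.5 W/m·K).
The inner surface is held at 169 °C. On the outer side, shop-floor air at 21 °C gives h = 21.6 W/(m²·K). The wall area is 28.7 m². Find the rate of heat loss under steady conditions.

Q ≈ 9730 W

Series thermal resistances:
R_copper = L/(kA) = 0.0046/(385×28.7) = 4.163×10^-7 K/W
R_cellular glass = L/(kA) = 0.021/(0.0538×28.7) = 0.0136 K/W
R_stainless steel = L/(kA) = 0.0014/(14.5×28.7) = 3.364×10^-6 K/W
R_outer film = 1/(h_o·A) = 1/(21.6×28.7) = 0.001613 K/W
R_total = 0.01522 K/W
Q = ΔT / R_total = 148 / 0.01522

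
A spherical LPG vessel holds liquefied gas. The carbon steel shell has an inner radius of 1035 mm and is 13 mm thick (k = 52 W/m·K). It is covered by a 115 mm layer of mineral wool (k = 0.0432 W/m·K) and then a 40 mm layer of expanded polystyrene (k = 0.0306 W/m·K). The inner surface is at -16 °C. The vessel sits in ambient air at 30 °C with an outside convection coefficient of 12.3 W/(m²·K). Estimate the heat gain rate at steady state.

Radial (spherical) resistances in series:
R_carbon steel shell = (1/1.035 − 1/1.048)/(4π×52) = 1.834×10^-5 K/W
R_mineral wool = (1/1.048 − 1/1.163)/(4π×0.0432) = 0.1738 K/W
R_expanded polystyrene = (1/1.163 − 1/1.203)/(4π×0.0306) = 0.07435 K/W
R_outer film = 1/(h·4πr_o²) = 1/(12.3×4π×1.203²) = 0.00447 K/W
R_total = 0.2526 K/W
Q = ΔT/R_total = 46/0.2526

Q ≈ 182 W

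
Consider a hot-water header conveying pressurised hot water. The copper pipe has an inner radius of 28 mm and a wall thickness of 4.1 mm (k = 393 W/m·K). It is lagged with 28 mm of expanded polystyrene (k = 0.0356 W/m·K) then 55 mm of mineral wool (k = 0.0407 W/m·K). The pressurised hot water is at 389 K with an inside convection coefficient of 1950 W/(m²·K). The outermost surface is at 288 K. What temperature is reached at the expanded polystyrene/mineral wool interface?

Cylindrical conduction, so R = ln(r₂/r₁)/(2πkL) per layer, in series:
R_inner film = 1/(h_i·2πr₁L) = 1/(1950×2π×0.028×1) = 0.002915 K/W
R_copper pipe wall = ln(32.1/28)/(2π×393×1) = 5.534×10^-5 K/W
R_expanded polystyrene = ln(60.1/32.1)/(2π×0.0356×1) = 2.804 K/W
R_mineral wool = ln(115.1/60.1)/(2π×0.0407×1) = 2.541 K/W
R_total = 5.348 K/W
Q = ΔT/R_total = 101/5.348
Q = 18.9 W/m
T_interface = T_inner − Q·ΣR(inner→interface) = 389 − 18.9×2.807

T ≈ 336 K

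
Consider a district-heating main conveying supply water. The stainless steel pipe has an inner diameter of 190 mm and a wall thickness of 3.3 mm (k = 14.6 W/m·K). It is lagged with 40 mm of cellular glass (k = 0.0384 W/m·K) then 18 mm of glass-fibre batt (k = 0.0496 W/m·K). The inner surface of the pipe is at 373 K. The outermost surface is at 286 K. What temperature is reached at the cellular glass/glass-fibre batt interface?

T ≈ 305 K

Per-layer cylindrical resistances, series-summed:
R_stainless steel pipe wall = ln(98.3/95)/(2π×14.6×1) = 3.722×10^-4 K/W
R_cellular glass = ln(138.3/98.3)/(2π×0.0384×1) = 1.415 K/W
R_glass-fibre batt = ln(156.3/138.3)/(2π×0.0496×1) = 0.3926 K/W
R_total = 1.808 K/W
Q = ΔT/R_total = 87/1.808
Q = 48.1 W/m
T_interface = T_inner − Q·ΣR(inner→interface) = 373 − 48.1×1.415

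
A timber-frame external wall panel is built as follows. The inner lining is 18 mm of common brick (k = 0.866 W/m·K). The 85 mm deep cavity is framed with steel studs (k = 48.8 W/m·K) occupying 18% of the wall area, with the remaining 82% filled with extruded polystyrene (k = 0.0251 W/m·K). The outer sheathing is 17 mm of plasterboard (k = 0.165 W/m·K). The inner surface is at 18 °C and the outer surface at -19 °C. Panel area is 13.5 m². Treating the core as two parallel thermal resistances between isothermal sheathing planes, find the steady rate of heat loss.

Q ≈ 3740 W

Sheathing layers in series; stud and cavity paths in parallel between them.
R_inner = 0.018/(0.866×13.5) = 0.00154 K/W
R_stud  = 0.085/(48.8×0.18×13.5) = 7.168×10^-4 K/W
R_cav   = 0.085/(0.0251×0.82×13.5) = 0.3059 K/W
1/R_core = 1/R_stud + 1/R_cav → R_core = 7.151×10^-4 K/W
R_outer = 0.017/(0.165×13.5) = 0.007632 K/W
R_total = 0.009887 K/W
Q = ΔT/R_total = 37/0.009887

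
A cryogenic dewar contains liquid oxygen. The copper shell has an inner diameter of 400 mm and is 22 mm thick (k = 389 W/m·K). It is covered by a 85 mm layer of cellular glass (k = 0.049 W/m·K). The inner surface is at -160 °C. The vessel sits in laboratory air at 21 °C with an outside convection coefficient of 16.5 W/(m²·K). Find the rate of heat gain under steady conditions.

Q ≈ 87.2 W

Radial (spherical) resistances in series:
R_copper shell = (1/0.2 − 1/0.222)/(4π×389) = 1.014×10^-4 K/W
R_cellular glass = (1/0.222 − 1/0.307)/(4π×0.049) = 2.025 K/W
R_outer film = 1/(h·4πr_o²) = 1/(16.5×4π×0.307²) = 0.05117 K/W
R_total = 2.077 K/W
Q = ΔT/R_total = 181/2.077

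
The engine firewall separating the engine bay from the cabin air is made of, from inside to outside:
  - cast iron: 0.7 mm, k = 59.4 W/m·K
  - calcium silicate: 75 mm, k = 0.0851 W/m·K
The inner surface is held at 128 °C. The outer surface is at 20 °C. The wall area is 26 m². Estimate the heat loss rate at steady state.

Thermal resistances in series:
R_cast iron = L/(kA) = 0.0007/(59.4×26) = 4.533×10^-7 K/W
R_calcium silicate = L/(kA) = 0.075/(0.0851×26) = 0.0339 K/W
R_total = 0.0339 K/W
Q = ΔT / R_total = 108 / 0.0339

Q ≈ 3190 W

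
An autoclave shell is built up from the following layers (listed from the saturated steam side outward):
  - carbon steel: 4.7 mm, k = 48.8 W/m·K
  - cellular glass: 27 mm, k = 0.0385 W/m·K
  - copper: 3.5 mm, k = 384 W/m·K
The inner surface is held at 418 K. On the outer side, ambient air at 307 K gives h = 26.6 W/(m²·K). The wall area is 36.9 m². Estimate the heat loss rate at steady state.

Using the resistance-network approach (series):
R_carbon steel = L/(kA) = 0.0047/(48.8×36.9) = 2.61×10^-6 K/W
R_cellular glass = L/(kA) = 0.027/(0.0385×36.9) = 0.01901 K/W
R_copper = L/(kA) = 0.0035/(384×36.9) = 2.47×10^-7 K/W
R_outer film = 1/(h_o·A) = 1/(26.6×36.9) = 0.001019 K/W
R_total = 0.02003 K/W
Q = ΔT / R_total = 111 / 0.02003

Q ≈ 5540 W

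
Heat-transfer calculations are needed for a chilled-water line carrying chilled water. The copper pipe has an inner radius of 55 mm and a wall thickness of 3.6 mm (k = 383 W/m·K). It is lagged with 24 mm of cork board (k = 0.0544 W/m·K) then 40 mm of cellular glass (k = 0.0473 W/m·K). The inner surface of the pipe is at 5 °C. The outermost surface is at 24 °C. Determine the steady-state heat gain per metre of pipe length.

q′ ≈ 8.14 W/m

Treating each annulus and film as a series resistance:
R_copper pipe wall = ln(58.6/55)/(2π×383×1) = 2.635×10^-5 K/W
R_cork board = ln(82.6/58.6)/(2π×0.0544×1) = 1.004 K/W
R_cellular glass = ln(122.6/82.6)/(2π×0.0473×1) = 1.329 K/W
R_total = 2.333 K/W
Q = ΔT/R_total = 19/2.333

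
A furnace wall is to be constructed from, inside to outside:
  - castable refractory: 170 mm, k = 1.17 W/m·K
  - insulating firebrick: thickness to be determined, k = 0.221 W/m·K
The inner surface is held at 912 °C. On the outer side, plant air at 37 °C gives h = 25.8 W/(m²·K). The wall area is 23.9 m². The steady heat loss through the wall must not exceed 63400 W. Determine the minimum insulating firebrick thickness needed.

L ≈ 32.2 mm

Thermal resistances in series:
R_castable refractory = L/(kA) = 0.17/(1.17×23.9) = 0.006079 K/W
R_outer film = 1/(h_o·A) = 1/(25.8×23.9) = 0.001622 K/W
Sum of the known resistances R_other = 0.007701 K/W
Required total resistance R_tot = ΔT/Q_allow = 875/63400 = 0.0138 K/W
R_insulating firebrick = R_tot − R_other = 0.0061 K/W
L = R·k·A = 0.0061×0.221×23.9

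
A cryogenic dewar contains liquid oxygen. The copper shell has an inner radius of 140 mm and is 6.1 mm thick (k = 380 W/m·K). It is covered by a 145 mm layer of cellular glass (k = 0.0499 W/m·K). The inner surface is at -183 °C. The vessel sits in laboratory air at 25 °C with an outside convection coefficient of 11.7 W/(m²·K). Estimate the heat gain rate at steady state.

Q ≈ 37.7 W

Each spherical layer contributes R = (1/r_i − 1/r_o)/(4πk):
R_copper shell = (1/0.14 − 1/0.1461)/(4π×380) = 6.245×10^-5 K/W
R_cellular glass = (1/0.1461 − 1/0.2911)/(4π×0.0499) = 5.437 K/W
R_outer film = 1/(h·4πr_o²) = 1/(11.7×4π×0.2911²) = 0.08026 K/W
R_total = 5.517 K/W
Q = ΔT/R_total = 208/5.517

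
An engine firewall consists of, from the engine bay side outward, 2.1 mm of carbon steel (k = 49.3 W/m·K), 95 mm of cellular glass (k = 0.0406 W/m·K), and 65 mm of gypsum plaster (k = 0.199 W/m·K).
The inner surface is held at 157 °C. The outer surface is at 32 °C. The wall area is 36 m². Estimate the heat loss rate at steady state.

Using the resistance-network approach (series):
R_carbon steel = L/(kA) = 0.0021/(49.3×36) = 1.183×10^-6 K/W
R_cellular glass = L/(kA) = 0.095/(0.0406×36) = 0.065 K/W
R_gypsum plaster = L/(kA) = 0.065/(0.199×36) = 0.009073 K/W
R_total = 0.07407 K/W
Q = ΔT / R_total = 125 / 0.07407

Q ≈ 1690 W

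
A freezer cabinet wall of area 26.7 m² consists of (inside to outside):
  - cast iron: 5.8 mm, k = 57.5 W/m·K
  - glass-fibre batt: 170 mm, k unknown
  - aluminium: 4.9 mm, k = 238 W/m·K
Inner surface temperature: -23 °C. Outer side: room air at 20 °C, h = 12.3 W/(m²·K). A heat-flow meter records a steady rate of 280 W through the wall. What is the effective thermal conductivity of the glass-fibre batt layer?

k ≈ 0.0423 W/(m·K)

Series thermal resistances:
R_cast iron = L/(kA) = 0.0058/(57.5×26.7) = 3.778×10^-6 K/W
R_aluminium = L/(kA) = 0.0049/(238×26.7) = 7.711×10^-7 K/W
R_outer film = 1/(h_o·A) = 1/(12.3×26.7) = 0.003045 K/W
Sum of known resistances R_other = 0.00305 K/W
Total R = ΔT/Q = 43/280 = 0.1536 K/W
R_glass-fibre batt = R_total − R_other = 0.1505 K/W
k = L/(R·A) = 0.17/(0.1505×26.7)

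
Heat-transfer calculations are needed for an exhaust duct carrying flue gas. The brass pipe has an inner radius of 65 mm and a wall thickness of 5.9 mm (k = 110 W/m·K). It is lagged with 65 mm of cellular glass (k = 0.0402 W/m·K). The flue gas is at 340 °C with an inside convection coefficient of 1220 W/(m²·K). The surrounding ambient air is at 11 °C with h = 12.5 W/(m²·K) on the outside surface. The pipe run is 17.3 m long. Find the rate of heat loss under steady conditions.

Q ≈ 2130 W

Cylindrical conduction, so R = ln(r₂/r₁)/(2πkL) per layer, in series:
R_inner film = 1/(h_i·2πr₁L) = 1/(1220×2π×0.065×17.3) = 1.16×10^-4 K/W
R_brass pipe wall = ln(70.9/65)/(2π×110×17.3) = 7.266×10^-6 K/W
R_cellular glass = ln(135.9/70.9)/(2π×0.0402×17.3) = 0.1489 K/W
R_outer film = 1/(h_o·2πr_oL) = 1/(12.5×2π×0.1359×17.3) = 0.005416 K/W
R_total = 0.1544 K/W
Q = ΔT/R_total = 329/0.1544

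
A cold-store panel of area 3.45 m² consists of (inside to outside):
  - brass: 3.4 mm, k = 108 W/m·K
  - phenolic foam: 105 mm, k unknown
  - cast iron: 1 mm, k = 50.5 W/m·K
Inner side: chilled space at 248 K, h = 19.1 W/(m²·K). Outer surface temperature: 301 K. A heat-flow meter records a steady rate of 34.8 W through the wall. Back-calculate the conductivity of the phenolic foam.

Treating each layer as a thermal resistance in series:
R_inner film = 1/(h_i·A) = 1/(19.1×3.45) = 0.01518 K/W
R_brass = L/(kA) = 0.0034/(108×3.45) = 9.125×10^-6 K/W
R_cast iron = L/(kA) = 0.001/(50.5×3.45) = 5.74×10^-6 K/W
Sum of known resistances R_other = 0.01519 K/W
Total R = ΔT/Q = 53/34.8 = 1.523 K/W
R_phenolic foam = R_total − R_other = 1.508 K/W
k = L/(R·A) = 0.105/(1.508×3.45)

k ≈ 0.0202 W/(m·K)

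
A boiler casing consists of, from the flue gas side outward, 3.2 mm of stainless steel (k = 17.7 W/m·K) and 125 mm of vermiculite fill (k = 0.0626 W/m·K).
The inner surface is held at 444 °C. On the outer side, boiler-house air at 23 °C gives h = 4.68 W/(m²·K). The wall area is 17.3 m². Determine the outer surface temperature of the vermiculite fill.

T ≈ 63.7 °C

Series thermal resistances:
R_stainless steel = L/(kA) = 0.0032/(17.7×17.3) = 1.045×10^-5 K/W
R_vermiculite fill = L/(kA) = 0.125/(0.0626×17.3) = 0.1154 K/W
R_outer film = 1/(h_o·A) = 1/(4.68×17.3) = 0.01235 K/W
R_total = 0.1278 K/W;  Q = ΔT/R_total = 421/0.1278 = 3295 W
T_interface = T_inner − Q·ΣR(inner→interface) = 444 − 3290×0.1154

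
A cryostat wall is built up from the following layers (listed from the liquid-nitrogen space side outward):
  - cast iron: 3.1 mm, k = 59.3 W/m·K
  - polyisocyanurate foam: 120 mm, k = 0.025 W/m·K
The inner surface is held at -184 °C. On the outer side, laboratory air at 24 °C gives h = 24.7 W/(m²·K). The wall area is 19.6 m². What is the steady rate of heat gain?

Treating each layer as a thermal resistance in series:
R_cast iron = L/(kA) = 0.0031/(59.3×19.6) = 2.667×10^-6 K/W
R_polyisocyanurate foam = L/(kA) = 0.12/(0.025×19.6) = 0.2449 K/W
R_outer film = 1/(h_o·A) = 1/(24.7×19.6) = 0.002066 K/W
R_total = 0.247 K/W
Q = ΔT / R_total = 208 / 0.247

Q ≈ 842 W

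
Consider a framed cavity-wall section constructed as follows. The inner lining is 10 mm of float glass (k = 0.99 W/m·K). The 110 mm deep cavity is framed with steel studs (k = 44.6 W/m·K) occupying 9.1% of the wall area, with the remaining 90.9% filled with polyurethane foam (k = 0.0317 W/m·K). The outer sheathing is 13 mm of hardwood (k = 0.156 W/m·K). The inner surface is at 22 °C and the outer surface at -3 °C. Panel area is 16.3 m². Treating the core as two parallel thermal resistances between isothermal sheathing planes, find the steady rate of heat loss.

Q ≈ 3390 W

Sheathing layers in series; stud and cavity paths in parallel between them.
R_inner = 0.01/(0.99×16.3) = 6.197×10^-4 K/W
R_stud  = 0.11/(44.6×0.091×16.3) = 0.001663 K/W
R_cav   = 0.11/(0.0317×0.909×16.3) = 0.2342 K/W
1/R_core = 1/R_stud + 1/R_cav → R_core = 0.001651 K/W
R_outer = 0.013/(0.156×16.3) = 0.005112 K/W
R_total = 0.007383 K/W
Q = ΔT/R_total = 25/0.007383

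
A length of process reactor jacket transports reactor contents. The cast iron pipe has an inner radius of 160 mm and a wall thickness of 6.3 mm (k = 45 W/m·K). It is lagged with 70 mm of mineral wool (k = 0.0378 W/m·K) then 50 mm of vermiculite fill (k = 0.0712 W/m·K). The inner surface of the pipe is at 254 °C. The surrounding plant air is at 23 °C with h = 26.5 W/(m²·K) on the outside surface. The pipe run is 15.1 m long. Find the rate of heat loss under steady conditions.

Q ≈ 1810 W

Radial resistances (cylindrical: R_cond = ln(r_o/r_i)/(2πkL), R_conv = 1/(h·2πrL)):
R_cast iron pipe wall = ln(166.3/160)/(2π×45×15.1) = 9.046×10^-6 K/W
R_mineral wool = ln(236.3/166.3)/(2π×0.0378×15.1) = 0.09796 K/W
R_vermiculite fill = ln(286.3/236.3)/(2π×0.0712×15.1) = 0.02841 K/W
R_outer film = 1/(h_o·2πr_oL) = 1/(26.5×2π×0.2863×15.1) = 0.001389 K/W
R_total = 0.1278 K/W
Q = ΔT/R_total = 231/0.1278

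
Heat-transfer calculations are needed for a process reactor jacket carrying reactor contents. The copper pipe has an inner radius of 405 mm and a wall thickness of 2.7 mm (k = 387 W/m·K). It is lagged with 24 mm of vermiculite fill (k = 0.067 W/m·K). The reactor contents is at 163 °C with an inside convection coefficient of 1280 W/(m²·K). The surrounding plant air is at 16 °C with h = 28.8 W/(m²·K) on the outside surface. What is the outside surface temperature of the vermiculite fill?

For a radial system each layer contributes R = ln(r_out/r_in)/(2πkL); films add R = 1/(hA).
R_inner film = 1/(h_i·2πr₁L) = 1/(1280×2π×0.405×1) = 3.07×10^-4 K/W
R_copper pipe wall = ln(407.7/405)/(2π×387×1) = 2.733×10^-6 K/W
R_vermiculite fill = ln(431.7/407.7)/(2π×0.067×1) = 0.1359 K/W
R_outer film = 1/(h_o·2πr_oL) = 1/(28.8×2π×0.4317×1) = 0.0128 K/W
R_total = 0.149 K/W
Q = ΔT/R_total = 147/0.149
Q = 987 W/m
T_interface = T_inner − Q·ΣR(inner→interface) = 163 − 987×0.1362

T ≈ 28.6 °C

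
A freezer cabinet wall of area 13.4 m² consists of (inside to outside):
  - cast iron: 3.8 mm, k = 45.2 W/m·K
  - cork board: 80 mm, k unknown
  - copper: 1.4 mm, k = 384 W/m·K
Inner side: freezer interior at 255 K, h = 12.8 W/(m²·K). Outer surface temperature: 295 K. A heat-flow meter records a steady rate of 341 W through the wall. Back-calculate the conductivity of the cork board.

k ≈ 0.0536 W/(m·K)

Thermal resistances in series:
R_inner film = 1/(h_i·A) = 1/(12.8×13.4) = 0.00583 K/W
R_cast iron = L/(kA) = 0.0038/(45.2×13.4) = 6.274×10^-6 K/W
R_copper = L/(kA) = 0.0014/(384×13.4) = 2.721×10^-7 K/W
Sum of known resistances R_other = 0.005837 K/W
Total R = ΔT/Q = 40/341 = 0.1173 K/W
R_cork board = R_total − R_other = 0.1115 K/W
k = L/(R·A) = 0.08/(0.1115×13.4)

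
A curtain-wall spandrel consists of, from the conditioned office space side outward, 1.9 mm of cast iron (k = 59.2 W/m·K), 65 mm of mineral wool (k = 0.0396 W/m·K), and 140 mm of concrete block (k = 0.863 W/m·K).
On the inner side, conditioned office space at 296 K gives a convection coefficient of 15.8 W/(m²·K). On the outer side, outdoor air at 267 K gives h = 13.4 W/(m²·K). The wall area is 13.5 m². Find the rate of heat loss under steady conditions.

Q ≈ 202 W

Model the wall as resistances in series:
R_inner film = 1/(h_i·A) = 1/(15.8×13.5) = 0.004688 K/W
R_cast iron = L/(kA) = 0.0019/(59.2×13.5) = 2.377×10^-6 K/W
R_mineral wool = L/(kA) = 0.065/(0.0396×13.5) = 0.1216 K/W
R_concrete block = L/(kA) = 0.14/(0.863×13.5) = 0.01202 K/W
R_outer film = 1/(h_o·A) = 1/(13.4×13.5) = 0.005528 K/W
R_total = 0.1438 K/W
Q = ΔT / R_total = 29 / 0.1438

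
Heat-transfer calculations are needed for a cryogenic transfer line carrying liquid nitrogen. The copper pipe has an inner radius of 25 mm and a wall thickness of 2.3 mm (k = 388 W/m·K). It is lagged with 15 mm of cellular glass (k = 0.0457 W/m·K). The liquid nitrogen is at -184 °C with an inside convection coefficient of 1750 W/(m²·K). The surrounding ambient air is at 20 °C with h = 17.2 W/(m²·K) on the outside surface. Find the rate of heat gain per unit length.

Radial resistances (cylindrical: R_cond = ln(r_o/r_i)/(2πkL), R_conv = 1/(h·2πrL)):
R_inner film = 1/(h_i·2πr₁L) = 1/(1750×2π×0.025×1) = 0.003638 K/W
R_copper pipe wall = ln(27.3/25)/(2π×388×1) = 3.61×10^-5 K/W
R_cellular glass = ln(42.3/27.3)/(2π×0.0457×1) = 1.525 K/W
R_outer film = 1/(h_o·2πr_oL) = 1/(17.2×2π×0.0423×1) = 0.2188 K/W
R_total = 1.747 K/W
Q = ΔT/R_total = 204/1.747

q′ ≈ 117 W/m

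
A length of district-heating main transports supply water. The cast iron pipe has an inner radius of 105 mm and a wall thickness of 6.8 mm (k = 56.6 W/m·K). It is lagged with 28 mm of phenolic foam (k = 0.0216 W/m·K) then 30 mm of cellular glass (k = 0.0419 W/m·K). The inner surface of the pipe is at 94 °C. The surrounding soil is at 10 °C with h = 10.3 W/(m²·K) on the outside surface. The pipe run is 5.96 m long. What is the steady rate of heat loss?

For a radial system each layer contributes R = ln(r_out/r_in)/(2πkL); films add R = 1/(hA).
R_cast iron pipe wall = ln(111.8/105)/(2π×56.6×5.96) = 2.961×10^-5 K/W
R_phenolic foam = ln(139.8/111.8)/(2π×0.0216×5.96) = 0.2763 K/W
R_cellular glass = ln(169.8/139.8)/(2π×0.0419×5.96) = 0.1239 K/W
R_outer film = 1/(h_o·2πr_oL) = 1/(10.3×2π×0.1698×5.96) = 0.01527 K/W
R_total = 0.4155 K/W
Q = ΔT/R_total = 84/0.4155

Q ≈ 202 W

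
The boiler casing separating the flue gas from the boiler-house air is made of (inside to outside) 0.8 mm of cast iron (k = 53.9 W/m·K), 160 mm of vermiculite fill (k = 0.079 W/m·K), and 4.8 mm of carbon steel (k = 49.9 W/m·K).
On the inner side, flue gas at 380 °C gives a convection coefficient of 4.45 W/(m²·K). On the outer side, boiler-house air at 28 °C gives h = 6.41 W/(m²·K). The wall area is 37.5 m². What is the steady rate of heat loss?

Using the resistance-network approach (series):
R_inner film = 1/(h_i·A) = 1/(4.45×37.5) = 0.005993 K/W
R_cast iron = L/(kA) = 0.0008/(53.9×37.5) = 3.958×10^-7 K/W
R_vermiculite fill = L/(kA) = 0.16/(0.079×37.5) = 0.05401 K/W
R_carbon steel = L/(kA) = 0.0048/(49.9×37.5) = 2.565×10^-6 K/W
R_outer film = 1/(h_o·A) = 1/(6.41×37.5) = 0.00416 K/W
R_total = 0.06416 K/W
Q = ΔT / R_total = 352 / 0.06416

Q ≈ 5490 W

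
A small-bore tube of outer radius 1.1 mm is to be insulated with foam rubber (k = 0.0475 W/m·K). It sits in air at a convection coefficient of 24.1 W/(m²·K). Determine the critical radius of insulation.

For a cylinder r_cr = k/h = 0.0475/24.1
r_cr = 1.97 mm; since the bare radius (1.1 mm) is below r_cr, adding a thin layer of insulation will *increase* heat loss.

r_cr ≈ 1.97 mm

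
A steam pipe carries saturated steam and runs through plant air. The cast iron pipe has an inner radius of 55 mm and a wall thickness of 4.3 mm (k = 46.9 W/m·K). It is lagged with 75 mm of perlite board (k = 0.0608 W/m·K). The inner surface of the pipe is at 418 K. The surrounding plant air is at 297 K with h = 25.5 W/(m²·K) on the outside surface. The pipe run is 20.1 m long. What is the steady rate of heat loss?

Q ≈ 1110 W

Treating each annulus and film as a series resistance:
R_cast iron pipe wall = ln(59.3/55)/(2π×46.9×20.1) = 1.271×10^-5 K/W
R_perlite board = ln(134.3/59.3)/(2π×0.0608×20.1) = 0.1065 K/W
R_outer film = 1/(h_o·2πr_oL) = 1/(25.5×2π×0.1343×20.1) = 0.002312 K/W
R_total = 0.1088 K/W
Q = ΔT/R_total = 121/0.1088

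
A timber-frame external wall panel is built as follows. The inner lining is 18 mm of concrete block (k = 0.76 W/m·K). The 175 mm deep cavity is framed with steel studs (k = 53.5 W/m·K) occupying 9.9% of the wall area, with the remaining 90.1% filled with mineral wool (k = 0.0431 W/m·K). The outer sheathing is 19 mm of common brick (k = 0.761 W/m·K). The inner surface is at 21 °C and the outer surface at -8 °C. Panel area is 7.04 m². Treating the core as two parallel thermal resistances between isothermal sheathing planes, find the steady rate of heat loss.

Sheathing layers in series; stud and cavity paths in parallel between them.
R_inner = 0.018/(0.76×7.04) = 0.003364 K/W
R_stud  = 0.175/(53.5×0.099×7.04) = 0.004693 K/W
R_cav   = 0.175/(0.0431×0.901×7.04) = 0.6401 K/W
1/R_core = 1/R_stud + 1/R_cav → R_core = 0.004659 K/W
R_outer = 0.019/(0.761×7.04) = 0.003546 K/W
R_total = 0.01157 K/W
Q = ΔT/R_total = 29/0.01157

Q ≈ 2510 W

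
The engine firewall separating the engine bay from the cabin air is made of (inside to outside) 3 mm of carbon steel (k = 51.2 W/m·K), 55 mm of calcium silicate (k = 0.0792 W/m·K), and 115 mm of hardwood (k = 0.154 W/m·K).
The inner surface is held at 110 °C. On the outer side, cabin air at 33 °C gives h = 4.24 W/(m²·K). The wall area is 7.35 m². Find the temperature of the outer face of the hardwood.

Treating each layer as a thermal resistance in series:
R_carbon steel = L/(kA) = 0.003/(51.2×7.35) = 7.972×10^-6 K/W
R_calcium silicate = L/(kA) = 0.055/(0.0792×7.35) = 0.09448 K/W
R_hardwood = L/(kA) = 0.115/(0.154×7.35) = 0.1016 K/W
R_outer film = 1/(h_o·A) = 1/(4.24×7.35) = 0.03209 K/W
R_total = 0.2282 K/W;  Q = ΔT/R_total = 77/0.2282 = 337.5 W
T_interface = T_inner − Q·ΣR(inner→interface) = 110 − 337×0.1961

T ≈ 43.8 °C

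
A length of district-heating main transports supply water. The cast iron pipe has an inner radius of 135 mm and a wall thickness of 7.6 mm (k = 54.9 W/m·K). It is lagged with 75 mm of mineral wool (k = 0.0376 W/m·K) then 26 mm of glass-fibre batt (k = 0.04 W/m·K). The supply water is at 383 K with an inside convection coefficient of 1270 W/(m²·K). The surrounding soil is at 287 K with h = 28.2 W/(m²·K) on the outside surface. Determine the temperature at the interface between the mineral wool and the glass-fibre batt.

T ≈ 307 K

Treating each annulus and film as a series resistance:
R_inner film = 1/(h_i·2πr₁L) = 1/(1270×2π×0.135×1) = 9.283×10^-4 K/W
R_cast iron pipe wall = ln(142.6/135)/(2π×54.9×1) = 1.588×10^-4 K/W
R_mineral wool = ln(217.6/142.6)/(2π×0.0376×1) = 1.789 K/W
R_glass-fibre batt = ln(243.6/217.6)/(2π×0.04×1) = 0.4491 K/W
R_outer film = 1/(h_o·2πr_oL) = 1/(28.2×2π×0.2436×1) = 0.02317 K/W
R_total = 2.262 K/W
Q = ΔT/R_total = 96/2.262
Q = 42.4 W/m
T_interface = T_inner − Q·ΣR(inner→interface) = 383 − 42.4×1.79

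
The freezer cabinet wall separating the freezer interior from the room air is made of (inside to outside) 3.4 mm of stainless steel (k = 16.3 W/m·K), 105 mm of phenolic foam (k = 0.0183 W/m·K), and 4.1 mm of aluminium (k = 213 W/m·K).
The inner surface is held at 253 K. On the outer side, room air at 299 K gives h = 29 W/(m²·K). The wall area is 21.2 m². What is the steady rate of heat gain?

Thermal resistances in series:
R_stainless steel = L/(kA) = 0.0034/(16.3×21.2) = 9.839×10^-6 K/W
R_phenolic foam = L/(kA) = 0.105/(0.0183×21.2) = 0.2706 K/W
R_aluminium = L/(kA) = 0.0041/(213×21.2) = 9.08×10^-7 K/W
R_outer film = 1/(h_o·A) = 1/(29×21.2) = 0.001627 K/W
R_total = 0.2723 K/W
Q = ΔT / R_total = 46 / 0.2723

Q ≈ 169 W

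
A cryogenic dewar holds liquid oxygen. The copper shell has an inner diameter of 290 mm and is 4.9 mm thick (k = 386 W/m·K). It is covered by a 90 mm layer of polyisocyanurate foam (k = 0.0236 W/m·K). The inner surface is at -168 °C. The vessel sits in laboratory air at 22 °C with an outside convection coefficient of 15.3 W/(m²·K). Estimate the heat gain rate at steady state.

Radial (spherical) resistances in series:
R_copper shell = (1/0.145 − 1/0.1499)/(4π×386) = 4.648×10^-5 K/W
R_polyisocyanurate foam = (1/0.1499 − 1/0.2399)/(4π×0.0236) = 8.439 K/W
R_outer film = 1/(h·4πr_o²) = 1/(15.3×4π×0.2399²) = 0.09037 K/W
R_total = 8.529 K/W
Q = ΔT/R_total = 190/8.529

Q ≈ 22.3 W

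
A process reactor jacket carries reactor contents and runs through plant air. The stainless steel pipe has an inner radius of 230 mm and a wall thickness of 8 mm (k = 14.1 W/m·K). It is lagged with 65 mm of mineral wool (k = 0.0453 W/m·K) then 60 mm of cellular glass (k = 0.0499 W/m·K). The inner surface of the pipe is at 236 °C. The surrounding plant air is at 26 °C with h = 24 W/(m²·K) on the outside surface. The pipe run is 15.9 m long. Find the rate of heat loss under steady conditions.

Cylindrical conduction, so R = ln(r₂/r₁)/(2πkL) per layer, in series:
R_stainless steel pipe wall = ln(238/230)/(2π×14.1×15.9) = 2.427×10^-5 K/W
R_mineral wool = ln(303/238)/(2π×0.0453×15.9) = 0.05335 K/W
R_cellular glass = ln(363/303)/(2π×0.0499×15.9) = 0.03624 K/W
R_outer film = 1/(h_o·2πr_oL) = 1/(24×2π×0.363×15.9) = 0.001149 K/W
R_total = 0.09077 K/W
Q = ΔT/R_total = 210/0.09077

Q ≈ 2310 W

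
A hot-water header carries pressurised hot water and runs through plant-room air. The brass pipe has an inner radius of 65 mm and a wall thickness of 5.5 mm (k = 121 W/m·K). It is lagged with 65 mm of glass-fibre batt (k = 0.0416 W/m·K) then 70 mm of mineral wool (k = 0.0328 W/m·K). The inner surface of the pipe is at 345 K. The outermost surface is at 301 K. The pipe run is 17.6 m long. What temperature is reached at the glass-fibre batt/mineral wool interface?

Radial resistances (cylindrical: R_cond = ln(r_o/r_i)/(2πkL), R_conv = 1/(h·2πrL)):
R_brass pipe wall = ln(70.5/65)/(2π×121×17.6) = 6.07×10^-6 K/W
R_glass-fibre batt = ln(135.5/70.5)/(2π×0.0416×17.6) = 0.142 K/W
R_mineral wool = ln(205.5/135.5)/(2π×0.0328×17.6) = 0.1148 K/W
R_total = 0.2569 K/W
Q = ΔT/R_total = 44/0.2569
Q = 171 W
T_interface = T_inner − Q·ΣR(inner→interface) = 345 − 171×0.142

T ≈ 321 K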